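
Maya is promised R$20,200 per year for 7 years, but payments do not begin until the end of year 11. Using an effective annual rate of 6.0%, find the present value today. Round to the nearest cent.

Value one period before first payment (t=10): 20200 × [1 − (1+0.06)^(−7)] / 0.06 = 20200 × 5.582381 = 112,764.1051
PV₀ = 112,764.1051 / (1+0.06)^10 = 112,764.1051 / 1.790848 = 62,966.8873

R$62,966.89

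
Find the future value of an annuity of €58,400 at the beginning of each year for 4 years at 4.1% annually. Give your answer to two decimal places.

€258,545.99

FV = 58400 × [(1+0.041)^4 − 1] / 0.041 × (1+i) = 58400 × 4.427157 = 258,545.9940
(Beginning-of-period payments → annuity-due factor ×(1+i).)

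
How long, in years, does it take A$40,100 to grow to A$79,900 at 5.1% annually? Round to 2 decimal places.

13.86 years

(1+i)^n = 79900/40100 = 1.99252, so n = ln 1.99252 / ln 1.051 = 13.8595 years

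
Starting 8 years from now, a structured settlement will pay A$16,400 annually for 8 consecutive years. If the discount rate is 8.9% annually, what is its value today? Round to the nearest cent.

A$50,161.20

PV at t=7 (ordinary 8-year annuity): 16400 × a(8|0.089) = 16400 × 5.555450 = 91,109.3790
Discount back 7 years: 91,109.3790 × (1+0.089)^(−7) = 91,109.3790 × 0.550560 = 50,161.2012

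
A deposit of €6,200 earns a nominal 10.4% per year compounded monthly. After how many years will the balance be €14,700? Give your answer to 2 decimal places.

Periodic rate i = 0.104/12 = 0.00866667.
(1+i)^n = 14700/6200 = 2.37097, so n = ln 2.37097 / ln 1.00867 = 100.0424 months
= 100.0424/12 years

8.34 years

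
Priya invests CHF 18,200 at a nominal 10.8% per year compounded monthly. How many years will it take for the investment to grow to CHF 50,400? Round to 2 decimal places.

9.47 years

Periodic rate i = 0.108/12 = 0.009.
(1+i)^n = 50400/18200 = 2.76923, so n = ln 2.76923 / ln 1.009 = 113.6829 months
= 113.6829/12 years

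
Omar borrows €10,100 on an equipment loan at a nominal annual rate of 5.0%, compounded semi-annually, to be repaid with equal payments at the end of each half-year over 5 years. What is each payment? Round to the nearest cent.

With 2 periods per year: i = 0.025, n = 10.
PMT = 10100 / ( [1 − (1+0.025)^(−10)] / 0.025 ) = 10100 / 8.752064 = 1,154.0135

€1,154.01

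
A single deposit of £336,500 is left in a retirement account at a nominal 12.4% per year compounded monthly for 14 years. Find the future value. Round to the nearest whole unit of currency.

£1,892,568

i = 0.124/12 = 0.0103333 per month; n = 14·12 = 168.
336,500 × (1+0.0103333)^168 = 336,500 × 5.624275 = 1,892,568.4042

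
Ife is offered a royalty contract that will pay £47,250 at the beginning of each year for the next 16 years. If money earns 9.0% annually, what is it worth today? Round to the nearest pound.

£428,118

PV = PMT · [1 − (1+i)^(−n)] / i × (1+i) = 47250 · 9.060688 = 428,117.5283
(annuity-due: payments at period start, so ×(1+i).)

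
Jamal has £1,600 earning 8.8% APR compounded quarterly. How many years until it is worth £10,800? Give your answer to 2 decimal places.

Periodic rate i = 0.088/4 = 0.022.
(1+i)^n = 10800/1600 = 6.75000, so n = ln 6.75000 / ln 1.022 = 87.7487 quarters
= 87.7487/4 years

21.94 years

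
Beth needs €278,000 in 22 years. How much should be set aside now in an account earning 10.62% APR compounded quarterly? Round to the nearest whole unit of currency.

Periodic rate i = 0.1062/4 = 0.02655; n = 22 × 4 = 88 periods.
PV = FV·(1+i)^(−n) = 278,000 × 0.099667 = 27,707.3730

€27,707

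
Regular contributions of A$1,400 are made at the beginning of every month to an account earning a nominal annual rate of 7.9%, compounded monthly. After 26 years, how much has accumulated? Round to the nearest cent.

A$1,444,189.13

i = 0.079/12 = 0.00658333 per month; n = 26·12 = 312.
FV = 1400 × [(1+0.00658333)^312 − 1] / 0.00658333 × (1+i) = 1400 × 1031.563665 = 1,444,189.1304
Payments are at the start of each period, so multiply by (1+i).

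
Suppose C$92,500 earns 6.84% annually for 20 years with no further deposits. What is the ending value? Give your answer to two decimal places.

C$347,391.61

92,500 × (1+0.0684)^20 = 92,500 × 3.755585 = 347,391.6055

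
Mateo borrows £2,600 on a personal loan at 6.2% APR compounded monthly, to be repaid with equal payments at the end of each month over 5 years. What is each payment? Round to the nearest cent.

£50.51

With 12 periods per year: i = 0.00516667, n = 60.
Annuity-PV factor = 51.477572; PMT = 2600 / 51.477572 = 50.5074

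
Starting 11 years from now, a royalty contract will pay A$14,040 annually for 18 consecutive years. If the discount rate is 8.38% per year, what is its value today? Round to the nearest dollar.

PV at t=10 (ordinary 18-year annuity): 14040 × a(18|0.0838) = 14040 × 9.129863 = 128,183.2742
PV₀ = 128,183.2742 / (1+0.0838)^10 = 128,183.2742 / 2.236101 = 57,324.4497

A$57,324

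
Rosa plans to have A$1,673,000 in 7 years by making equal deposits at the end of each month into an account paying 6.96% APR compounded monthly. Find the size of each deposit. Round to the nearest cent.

Periodic rate i = 0.0696/12 = 0.0058; n = 7 × 12 = 84 periods.
PMT = 1.673e+06 / ( [(1+0.0058)^84 − 1] / 0.0058 ) = 1.673e+06 / 107.838409 = 15,513.9529

A$15,513.95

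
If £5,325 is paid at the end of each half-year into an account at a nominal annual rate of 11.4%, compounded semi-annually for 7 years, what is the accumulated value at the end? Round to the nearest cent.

i = 0.114/2 = 0.057 per half-year; n = 7·2 = 14.
FV = 5325 × [(1+0.057)^14 − 1] / 0.057 = 5325 × 20.578078 = 109,578.2653

£109,578.27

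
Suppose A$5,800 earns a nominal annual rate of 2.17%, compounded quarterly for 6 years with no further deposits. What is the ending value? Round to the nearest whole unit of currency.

With 4 periods per year: i = 0.005425, n = 24.
FV = 5,800 × (1 + 0.005425)^24 = 6,604.2014

A$6,604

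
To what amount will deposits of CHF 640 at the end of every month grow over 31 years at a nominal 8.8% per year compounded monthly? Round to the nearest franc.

i = 0.088/12 = 0.00733333 per month; n = 31·12 = 372.
FV = 640 × [(1+0.00733333)^372 − 1] / 0.00733333 = 640 × 1929.639323 = 1,234,969.1668

CHF 1,234,969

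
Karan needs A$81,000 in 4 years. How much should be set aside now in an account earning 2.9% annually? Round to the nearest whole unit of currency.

A$72,248

PV = FV·(1+i)^(−n) = 81,000 × 0.891946 = 72,247.6158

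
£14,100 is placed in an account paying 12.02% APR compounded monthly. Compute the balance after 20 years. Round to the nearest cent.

£154,194.46

i = 0.1202/12 = 0.0100167 per month; n = 20·12 = 240.
FV = 14,100 × (1 + 0.0100167)^240 = 154,194.4650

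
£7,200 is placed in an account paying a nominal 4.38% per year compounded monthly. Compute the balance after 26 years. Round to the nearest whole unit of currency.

£22,439

i = 0.0438/12 = 0.00365 per month; n = 26·12 = 312.
FV = 7,200 × (1 + 0.00365)^312 = 22,439.1625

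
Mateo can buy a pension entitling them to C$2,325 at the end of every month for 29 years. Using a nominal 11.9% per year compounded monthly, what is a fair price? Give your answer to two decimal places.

With 12 periods per year: i = 0.00991667, n = 348.
PV = 2325 × [1 − (1+0.00991667)^(−348)] / 0.00991667 = 2325 × 97.587467 = 226,890.8613

C$226,890.86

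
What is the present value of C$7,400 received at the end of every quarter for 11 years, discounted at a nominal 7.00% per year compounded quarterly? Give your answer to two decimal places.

C$225,760.47

i = 0.07/4 = 0.0175 per quarter; n = 11·4 = 44.
PV = 7400 × [1 − (1+0.0175)^(−44)] / 0.0175 = 7400 × 30.508172 = 225,760.4743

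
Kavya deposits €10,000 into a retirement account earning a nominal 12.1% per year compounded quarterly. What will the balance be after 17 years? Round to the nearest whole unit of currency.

€75,875

With 4 periods per year: i = 0.03025, n = 68.
FV = 10,000 × (1 + 0.03025)^68 = 75,874.9429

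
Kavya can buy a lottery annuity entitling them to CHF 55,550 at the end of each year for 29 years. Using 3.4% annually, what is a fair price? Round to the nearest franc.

PV = PMT · [1 − (1+i)^(−n)] / i = 55550 · 18.257898 = 1,014,226.2213

CHF 1,014,226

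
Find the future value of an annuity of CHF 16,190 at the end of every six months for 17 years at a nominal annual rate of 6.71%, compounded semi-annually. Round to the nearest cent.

CHF 999,357.58

Periodic rate i = 0.0671/2 = 0.03355; n = 17 × 2 = 34 periods.
Accumulation factor s(34|0.03355) = 61.726843; FV = 16190 × 61.726843 = 999,357.5818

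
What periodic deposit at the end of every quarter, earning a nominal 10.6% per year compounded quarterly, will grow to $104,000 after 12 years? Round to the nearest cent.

$1,098.28

Periodic rate i = 0.106/4 = 0.0265; n = 12 × 4 = 48 periods.
PMT = 104000 / ( [(1+0.0265)^48 − 1] / 0.0265 ) = 104000 / 94.693396 = 1,098.2814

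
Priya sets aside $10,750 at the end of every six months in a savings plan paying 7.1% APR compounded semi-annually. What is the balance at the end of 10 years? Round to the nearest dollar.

i = 0.071/2 = 0.0355 per half-year; n = 10·2 = 20.
FV = PMT · [(1+i)^n − 1] / i = 10750 · 28.425419 = 305,573.2510

$305,573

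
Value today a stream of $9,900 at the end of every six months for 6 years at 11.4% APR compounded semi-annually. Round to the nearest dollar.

$84,382

With 2 periods per year: i = 0.057, n = 12.
PV = 9900 × [1 − (1+0.057)^(−12)] / 0.057 = 9900 × 8.523470 = 84,382.3533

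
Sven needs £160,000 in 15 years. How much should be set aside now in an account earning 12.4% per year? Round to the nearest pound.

£27,709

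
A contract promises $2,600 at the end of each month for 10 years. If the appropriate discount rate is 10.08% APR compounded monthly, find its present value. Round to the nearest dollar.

Periodic rate i = 0.1008/12 = 0.0084; n = 10 × 12 = 120 periods.
PV = PMT · [1 − (1+i)^(−n)] / i = 2600 · 75.418115 = 196,087.0997

$196,087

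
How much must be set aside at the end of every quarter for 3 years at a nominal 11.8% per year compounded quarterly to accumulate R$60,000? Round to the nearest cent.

R$4,239.75

Periodic rate i = 0.118/4 = 0.0295; n = 3 × 4 = 12 periods.
PMT = 60000 / ( [(1+0.0295)^12 − 1] / 0.0295 ) = 60000 / 14.151784 = 4,239.7482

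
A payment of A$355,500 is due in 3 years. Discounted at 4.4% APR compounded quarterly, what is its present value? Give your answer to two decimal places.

Periodic rate i = 0.044/4 = 0.011; n = 3 × 4 = 12 periods.
PV = 355,500 / (1 + 0.011)^12 = 355,500 / 1.140286 = 311,763.8371

A$311,763.84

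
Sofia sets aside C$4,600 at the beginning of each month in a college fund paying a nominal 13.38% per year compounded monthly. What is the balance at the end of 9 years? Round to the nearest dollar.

C$964,442

Periodic rate i = 0.1338/12 = 0.01115; n = 9 × 12 = 108 periods.
FV = PMT · [(1+i)^n − 1] / i × (1+i) = 4600 · 209.661406 = 964,442.4667
(Beginning-of-period payments → annuity-due factor ×(1+i).)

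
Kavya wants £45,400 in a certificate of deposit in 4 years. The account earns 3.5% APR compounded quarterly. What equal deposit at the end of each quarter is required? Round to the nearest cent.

£2,655.88

Periodic rate i = 0.035/4 = 0.00875; n = 4 × 4 = 16 periods.
FV-annuity factor = 17.094120; PMT = 45400 / 17.094120 = 2,655.8840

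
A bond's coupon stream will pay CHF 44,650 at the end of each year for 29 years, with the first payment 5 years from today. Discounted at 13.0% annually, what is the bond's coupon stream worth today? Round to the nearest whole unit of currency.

Value one period before first payment (t=4): 44650 × [1 − (1+0.13)^(−29)] / 0.13 = 44650 × 7.470088 = 333,539.4465
PV₀ = 333,539.4465 / (1+0.13)^4 = 333,539.4465 / 1.630474 = 204,565.9889

CHF 204,566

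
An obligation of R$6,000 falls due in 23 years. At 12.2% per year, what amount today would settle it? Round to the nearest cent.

PV = 6,000 / (1 + 0.122)^23 = 6,000 / 14.120033 = 424.9282

R$424.93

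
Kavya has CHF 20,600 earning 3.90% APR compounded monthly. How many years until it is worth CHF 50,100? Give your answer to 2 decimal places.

22.82 years

Periodic rate i = 0.039/12 = 0.00325.
(1+i)^n = 50100/20600 = 2.43204, so n = ln 2.43204 / ln 1.00325 = 273.8995 months
= 273.8995/12 years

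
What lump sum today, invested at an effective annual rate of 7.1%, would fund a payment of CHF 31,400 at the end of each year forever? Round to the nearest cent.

PV = PMT / i = 31400 / 0.071 = 442,253.5211

CHF 442,253.52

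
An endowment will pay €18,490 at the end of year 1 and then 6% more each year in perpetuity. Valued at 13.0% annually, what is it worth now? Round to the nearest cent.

€264,142.86

PV = PMT / (i − g) = 18490 / (0.13 − 0.06) = 18490 / 0.070000 = 264,142.8571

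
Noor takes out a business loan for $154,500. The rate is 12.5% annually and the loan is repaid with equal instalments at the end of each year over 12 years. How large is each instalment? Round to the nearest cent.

$25,522.53

PMT = 154500 / ( [1 − (1+0.125)^(−12)] / 0.125 ) = 154500 / 6.053476 = 25,522.5254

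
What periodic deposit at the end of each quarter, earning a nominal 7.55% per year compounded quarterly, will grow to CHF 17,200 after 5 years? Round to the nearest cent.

With 4 periods per year: i = 0.018875, n = 20.
PMT = 17200 / ( [(1+0.018875)^20 − 1] / 0.018875 ) = 17200 / 24.027037 = 715.8602

CHF 715.86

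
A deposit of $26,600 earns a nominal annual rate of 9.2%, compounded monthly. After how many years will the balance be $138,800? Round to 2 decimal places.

Periodic rate i = 0.092/12 = 0.00766667.
n = ln(138800/26600) / ln(1+0.00766667) = ln(5.21805) / 0.007637 = 216.3193 months
= 216.3193/12 years

18.03 years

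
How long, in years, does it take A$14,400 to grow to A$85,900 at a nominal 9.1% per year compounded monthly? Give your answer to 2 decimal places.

Periodic rate i = 0.091/12 = 0.00758333.
(1+i)^n = 85900/14400 = 5.96528, so n = ln 5.96528 / ln 1.00758 = 236.4025 months
= 236.4025/12 years

19.70 years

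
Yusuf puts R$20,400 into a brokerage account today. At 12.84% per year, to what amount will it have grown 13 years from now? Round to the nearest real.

FV = PV·(1+i)^n = 20,400 × 4.808615 = 98,095.7461

R$98,096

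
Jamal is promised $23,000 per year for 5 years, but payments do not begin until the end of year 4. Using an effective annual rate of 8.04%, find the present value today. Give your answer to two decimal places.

$72,741.82

Value one period before first payment (t=3): 23000 × [1 − (1+0.0804)^(−5)] / 0.0804 = 23000 × 3.988504 = 91,735.5981
PV₀ = 91,735.5981 / (1+0.0804)^3 = 91,735.5981 / 1.261112 = 72,741.8213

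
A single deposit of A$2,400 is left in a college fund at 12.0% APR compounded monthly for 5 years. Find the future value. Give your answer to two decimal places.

With 12 periods per year: i = 0.01, n = 60.
FV = 2,400 × (1 + 0.01)^60 = 4,360.0721

A$4,360.07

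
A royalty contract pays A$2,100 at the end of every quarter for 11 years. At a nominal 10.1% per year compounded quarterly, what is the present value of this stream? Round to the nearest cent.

i = 0.101/4 = 0.02525 per quarter; n = 11·4 = 44.
PV = PMT · [1 − (1+i)^(−n)] / i = 2100 · 26.384054 = 55,406.5129

A$55,406.51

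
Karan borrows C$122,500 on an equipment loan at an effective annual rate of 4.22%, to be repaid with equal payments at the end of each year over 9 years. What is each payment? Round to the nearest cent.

Annuity-PV factor = 7.361352; PMT = 122500 / 7.361352 = 16,640.9653

C$16,640.97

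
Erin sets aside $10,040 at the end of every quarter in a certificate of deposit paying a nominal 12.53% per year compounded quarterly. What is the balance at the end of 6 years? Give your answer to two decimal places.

$351,437.32

With 4 periods per year: i = 0.031325, n = 24.
FV = PMT · [(1+i)^n − 1] / i = 10040 · 35.003717 = 351,437.3165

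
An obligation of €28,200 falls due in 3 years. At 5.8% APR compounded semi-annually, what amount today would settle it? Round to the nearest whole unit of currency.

€23,755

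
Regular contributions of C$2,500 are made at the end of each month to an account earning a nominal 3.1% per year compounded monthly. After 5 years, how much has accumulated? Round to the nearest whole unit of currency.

C$162,024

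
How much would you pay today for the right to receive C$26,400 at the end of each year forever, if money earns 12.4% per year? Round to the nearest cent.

C$212,903.23

PV = C/r = 26400/0.124 = 212,903.2258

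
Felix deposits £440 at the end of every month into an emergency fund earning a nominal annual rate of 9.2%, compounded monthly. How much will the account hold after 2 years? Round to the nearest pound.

With 12 periods per year: i = 0.00766667, n = 24.
FV = PMT · [(1+i)^n − 1] / i = 440 · 26.239905 = 11,545.5582

£11,546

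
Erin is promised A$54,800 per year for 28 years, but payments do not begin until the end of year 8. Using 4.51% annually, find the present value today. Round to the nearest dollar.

Value one period before first payment (t=7): 54800 × [1 − (1+0.0451)^(−28)] / 0.0451 = 54800 × 15.725265 = 861,744.5410
Discount back 7 years: 861,744.5410 × (1+0.0451)^(−7) = 861,744.5410 × 0.734336 = 632,810.3981

A$632,810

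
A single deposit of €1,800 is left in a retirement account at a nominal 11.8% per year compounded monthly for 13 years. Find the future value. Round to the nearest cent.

€8,283.73

With 12 periods per year: i = 0.00983333, n = 156.
FV = 1,800 × (1 + 0.00983333)^156 = 8,283.7319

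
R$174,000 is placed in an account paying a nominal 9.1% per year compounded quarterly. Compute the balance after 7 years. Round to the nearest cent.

R$326,659.22

With 4 periods per year: i = 0.02275, n = 28.
FV = PV·(1+i)^n = 174,000 × 1.877352 = 326,659.2172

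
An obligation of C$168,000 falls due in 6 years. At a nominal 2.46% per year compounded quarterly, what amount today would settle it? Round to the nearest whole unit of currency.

C$145,012

With 4 periods per year: i = 0.00615, n = 24.
Discount factor = (1+0.00615)^(−24) = 0.863166; PV = 168,000 × 0.863166 = 145,011.9274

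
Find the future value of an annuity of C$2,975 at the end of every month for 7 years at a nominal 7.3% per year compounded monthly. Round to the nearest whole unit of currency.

Periodic rate i = 0.073/12 = 0.00608333; n = 7 × 12 = 84 periods.
FV = PMT · [(1+i)^n − 1] / i = 2975 · 109.212960 = 324,908.5548

C$324,909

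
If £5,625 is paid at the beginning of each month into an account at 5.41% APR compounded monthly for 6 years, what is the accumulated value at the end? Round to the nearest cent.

£479,352.99

i = 0.0541/12 = 0.00450833 per month; n = 6·12 = 72.
Accumulation factor s(72|0.00450833) × (1+i) = 85.218310; FV = 5625 × 85.218310 = 479,352.9910
(annuity-due: payments at period start, so ×(1+i).)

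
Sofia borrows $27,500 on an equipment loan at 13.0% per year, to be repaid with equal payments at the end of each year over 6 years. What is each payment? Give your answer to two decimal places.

PMT = 27500 / ( [1 − (1+0.13)^(−6)] / 0.13 ) = 27500 / 3.997550 = 6,879.2139

$6,879.21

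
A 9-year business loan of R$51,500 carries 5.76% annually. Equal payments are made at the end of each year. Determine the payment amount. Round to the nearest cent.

R$7,492.75

Annuity-PV factor = 6.873308; PMT = 51500 / 6.873308 = 7,492.7534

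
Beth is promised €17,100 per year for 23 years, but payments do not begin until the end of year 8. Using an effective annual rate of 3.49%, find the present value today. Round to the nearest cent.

Value one period before first payment (t=7): 17100 × [1 − (1+0.0349)^(−23)] / 0.0349 = 17100 × 15.636272 = 267,380.2529
Discount back 7 years: 267,380.2529 × (1+0.0349)^(−7) = 267,380.2529 × 0.786523 = 210,300.6529

€210,300.65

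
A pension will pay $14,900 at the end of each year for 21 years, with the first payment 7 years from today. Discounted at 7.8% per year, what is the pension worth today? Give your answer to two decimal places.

$96,583.66

PV at t=6 (ordinary 21-year annuity): 14900 × a(21|0.078) = 14900 × 10.172553 = 151,571.0371
PV₀ = 151,571.0371 / (1+0.078)^6 = 151,571.0371 / 1.569324 = 96,583.6596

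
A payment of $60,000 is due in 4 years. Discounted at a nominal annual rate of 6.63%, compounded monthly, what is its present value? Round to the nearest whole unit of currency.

$46,057

With 12 periods per year: i = 0.005525, n = 48.
Discount factor = (1+0.005525)^(−48) = 0.767613; PV = 60,000 × 0.767613 = 46,056.7573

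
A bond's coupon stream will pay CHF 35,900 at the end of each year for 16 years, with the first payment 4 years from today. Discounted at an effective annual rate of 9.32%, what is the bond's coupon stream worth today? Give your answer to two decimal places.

CHF 223,977.95

PV at t=3 (ordinary 16-year annuity): 35900 × a(16|0.0932) = 35900 × 8.150977 = 292,620.0841
Discount back 3 years: 292,620.0841 × (1+0.0932)^(−3) = 292,620.0841 × 0.765422 = 223,977.9481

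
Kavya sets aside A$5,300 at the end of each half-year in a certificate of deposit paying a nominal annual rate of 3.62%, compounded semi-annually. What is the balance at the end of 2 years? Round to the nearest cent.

A$21,782.56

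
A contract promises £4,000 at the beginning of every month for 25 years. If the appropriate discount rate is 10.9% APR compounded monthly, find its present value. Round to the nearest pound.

i = 0.109/12 = 0.00908333 per month; n = 25·12 = 300.
PV = PMT · [1 − (1+i)^(−n)] / i × (1+i) = 4000 · 103.719972 = 414,879.8884
(Beginning-of-period payments → annuity-due factor ×(1+i).)

£414,880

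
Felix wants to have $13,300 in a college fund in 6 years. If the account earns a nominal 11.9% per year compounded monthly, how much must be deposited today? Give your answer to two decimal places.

Periodic rate i = 0.119/12 = 0.00991667; n = 6 × 12 = 72 periods.
Discount factor = (1+0.00991667)^(−72) = 0.491407; PV = 13,300 × 0.491407 = 6,535.7104

$6,535.71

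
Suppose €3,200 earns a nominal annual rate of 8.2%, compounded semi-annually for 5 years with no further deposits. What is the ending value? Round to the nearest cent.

€4,782.53

i = 0.082/2 = 0.041 per half-year; n = 5·2 = 10.
3,200 × (1+0.041)^10 = 3,200 × 1.494539 = 4,782.5253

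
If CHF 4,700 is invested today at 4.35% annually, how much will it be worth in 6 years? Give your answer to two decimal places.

CHF 6,068.10

4,700 × (1+0.0435)^6 = 4,700 × 1.291085 = 6,068.0979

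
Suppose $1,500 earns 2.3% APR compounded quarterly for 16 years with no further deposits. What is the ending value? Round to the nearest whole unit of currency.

$2,165

With 4 periods per year: i = 0.00575, n = 64.
FV = PV·(1+i)^n = 1,500 × 1.443320 = 2,164.9800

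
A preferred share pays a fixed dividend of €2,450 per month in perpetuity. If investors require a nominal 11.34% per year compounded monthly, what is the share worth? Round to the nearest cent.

€259,259.26

Periodic rate i = 0.1134/12 = 0.00945.
PV = C/r = 2450/0.00945 = 259,259.2593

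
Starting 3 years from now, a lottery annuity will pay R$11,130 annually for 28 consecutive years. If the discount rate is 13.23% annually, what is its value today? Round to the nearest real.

Value one period before first payment (t=2): 11130 × [1 − (1+0.1323)^(−28)] / 0.1323 = 11130 × 7.325492 = 81,532.7264
PV₀ = 81,532.7264 / (1+0.1323)^2 = 81,532.7264 / 1.282103 = 63,592.9469

R$63,593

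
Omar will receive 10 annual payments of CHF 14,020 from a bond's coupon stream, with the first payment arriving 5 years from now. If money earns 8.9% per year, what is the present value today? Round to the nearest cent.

CHF 64,257.97

Value one period before first payment (t=4): 14020 × [1 − (1+0.089)^(−10)] / 0.089 = 14020 × 6.446003 = 90,372.9575
PV₀ = 90,372.9575 / (1+0.089)^4 = 90,372.9575 / 1.406409 = 64,257.9663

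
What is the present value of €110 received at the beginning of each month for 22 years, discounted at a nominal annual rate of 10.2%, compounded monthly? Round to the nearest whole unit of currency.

With 12 periods per year: i = 0.0085, n = 264.
PV = 110 × [1 − (1+0.0085)^(−264)] / 0.0085 × (1+i) = 110 × 105.946621 = 11,654.1283
(Beginning-of-period payments → annuity-due factor ×(1+i).)

€11,654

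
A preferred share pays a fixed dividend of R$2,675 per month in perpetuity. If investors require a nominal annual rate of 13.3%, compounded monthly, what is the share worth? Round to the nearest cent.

R$241,353.38

Periodic rate i = 0.133/12 = 0.0110833.
PV = PMT / i = 2675 / 0.0110833 = 241,353.3835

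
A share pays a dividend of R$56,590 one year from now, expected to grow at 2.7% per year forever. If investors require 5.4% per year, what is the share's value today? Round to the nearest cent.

PV = D₁/(r − g) = 56590/(0.054 − 0.027) = 2,095,925.9259

R$2,095,925.93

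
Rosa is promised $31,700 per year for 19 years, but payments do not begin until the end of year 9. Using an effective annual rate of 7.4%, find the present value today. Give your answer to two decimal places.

$179,655.57

Value one period before first payment (t=8): 31700 × [1 − (1+0.074)^(−19)] / 0.074 = 31700 × 10.032650 = 318,035.0203
PV₀ = 318,035.0203 / (1+0.074)^8 = 318,035.0203 / 1.770249 = 179,655.5731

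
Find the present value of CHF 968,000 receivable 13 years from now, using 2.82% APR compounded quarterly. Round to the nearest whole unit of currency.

CHF 671,772

i = 0.0282/4 = 0.00705 per quarter; n = 13·4 = 52.
PV = FV·(1+i)^(−n) = 968,000 × 0.693979 = 671,771.5387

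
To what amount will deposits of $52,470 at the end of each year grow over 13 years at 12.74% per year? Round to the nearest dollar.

FV = PMT · [(1+i)^n − 1] / i = 52470 · 29.462401 = 1,545,892.1566

$1,545,892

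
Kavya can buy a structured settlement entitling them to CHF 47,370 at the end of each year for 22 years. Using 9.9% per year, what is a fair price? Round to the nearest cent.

CHF 418,516.93

Annuity factor a(22|0.099) = 8.835063; PV = 47370 × 8.835063 = 418,516.9324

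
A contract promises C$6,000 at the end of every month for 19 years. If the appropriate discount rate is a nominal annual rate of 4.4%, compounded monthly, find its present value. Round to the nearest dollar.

C$926,012

Periodic rate i = 0.044/12 = 0.00366667; n = 19 × 12 = 228 periods.
PV = PMT · [1 − (1+i)^(−n)] / i = 6000 · 154.335264 = 926,011.5847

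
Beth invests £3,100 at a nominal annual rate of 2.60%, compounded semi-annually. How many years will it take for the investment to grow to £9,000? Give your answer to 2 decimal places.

Periodic rate i = 0.026/2 = 0.013.
n = ln(9000/3100) / ln(1+0.013) = ln(2.90323) / 0.012916 = 82.5181 half-years
= 82.5181/2 years

41.26 years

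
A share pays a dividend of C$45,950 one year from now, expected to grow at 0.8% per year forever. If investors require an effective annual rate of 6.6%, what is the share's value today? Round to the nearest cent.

PV = D₁/(r − g) = 45950/(0.066 − 0.008) = 792,241.3793

C$792,241.38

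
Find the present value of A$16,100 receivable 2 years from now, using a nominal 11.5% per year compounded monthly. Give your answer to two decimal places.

A$12,806.01

With 12 periods per year: i = 0.00958333, n = 24.
PV = 16,100 / (1 + 0.00958333)^24 = 16,100 / 1.257222 = 12,806.0071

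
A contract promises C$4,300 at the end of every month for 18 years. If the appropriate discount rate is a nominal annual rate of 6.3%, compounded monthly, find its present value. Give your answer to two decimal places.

Periodic rate i = 0.063/12 = 0.00525; n = 18 × 12 = 216 periods.
Annuity factor a(216|0.00525) = 129.009613; PV = 4300 × 129.009613 = 554,741.3351

C$554,741.34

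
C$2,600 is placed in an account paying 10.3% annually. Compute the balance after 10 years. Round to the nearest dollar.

C$6,930

2,600 × (1+0.103)^10 = 2,600 × 2.665355 = 6,929.9240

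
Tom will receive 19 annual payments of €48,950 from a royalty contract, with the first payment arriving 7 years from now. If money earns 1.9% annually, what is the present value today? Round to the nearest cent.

€691,870.29

PV at t=6 (ordinary 19-year annuity): 48950 × a(19|0.019) = 48950 × 15.824030 = 774,586.2493
Discount back 6 years: 774,586.2493 × (1+0.019)^(−6) = 774,586.2493 × 0.893213 = 691,870.2856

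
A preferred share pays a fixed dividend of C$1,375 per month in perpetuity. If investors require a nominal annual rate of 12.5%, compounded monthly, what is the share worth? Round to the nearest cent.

C$132,000.00

Periodic rate i = 0.125/12 = 0.0104167.
PV = PMT / i = 1375 / 0.0104167 = 132,000.0000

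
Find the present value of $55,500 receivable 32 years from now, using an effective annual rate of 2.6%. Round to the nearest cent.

$24,410.54

PV = FV·(1+i)^(−n) = 55,500 × 0.439830 = 24,410.5429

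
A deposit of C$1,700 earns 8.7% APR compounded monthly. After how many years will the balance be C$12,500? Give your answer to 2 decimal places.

23.02 years

Periodic rate i = 0.087/12 = 0.00725.
(1+i)^n = 12500/1700 = 7.35294, so n = ln 7.35294 / ln 1.00725 = 276.1826 months
= 276.1826/12 years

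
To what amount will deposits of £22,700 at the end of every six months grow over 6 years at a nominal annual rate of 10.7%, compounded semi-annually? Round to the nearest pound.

With 2 periods per year: i = 0.0535, n = 12.
FV = PMT · [(1+i)^n − 1] / i = 22700 · 16.243407 = 368,725.3428

£368,725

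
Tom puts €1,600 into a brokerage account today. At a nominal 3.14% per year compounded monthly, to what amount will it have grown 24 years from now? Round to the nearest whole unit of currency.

€3,396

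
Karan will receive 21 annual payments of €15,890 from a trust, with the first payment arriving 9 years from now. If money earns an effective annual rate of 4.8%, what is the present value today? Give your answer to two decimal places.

€142,508.40

Value one period before first payment (t=8): 15890 × [1 − (1+0.048)^(−21)] / 0.048 = 15890 × 13.049889 = 207,362.7353
Discount back 8 years: 207,362.7353 × (1+0.048)^(−8) = 207,362.7353 × 0.687242 = 142,508.3959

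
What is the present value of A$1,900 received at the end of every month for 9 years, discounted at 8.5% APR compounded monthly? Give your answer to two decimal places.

A$143,079.26

With 12 periods per year: i = 0.00708333, n = 108.
PV = PMT · [1 − (1+i)^(−n)] / i = 1900 · 75.304875 = 143,079.2631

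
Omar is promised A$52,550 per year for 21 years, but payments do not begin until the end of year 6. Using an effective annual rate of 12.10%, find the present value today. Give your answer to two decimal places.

A$223,048.40

PV at t=5 (ordinary 21-year annuity): 52550 × a(21|0.121) = 52550 × 7.513710 = 394,845.4788
PV₀ = 394,845.4788 / (1+0.121)^5 = 394,845.4788 / 1.770223 = 223,048.3970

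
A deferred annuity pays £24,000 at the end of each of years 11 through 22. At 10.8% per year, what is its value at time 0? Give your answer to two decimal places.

£56,411.21

PV at t=10 (ordinary 12-year annuity): 24000 × a(12|0.108) = 24000 × 6.554684 = 157,312.4087
Discount back 10 years: 157,312.4087 × (1+0.108)^(−10) = 157,312.4087 × 0.358593 = 56,411.2050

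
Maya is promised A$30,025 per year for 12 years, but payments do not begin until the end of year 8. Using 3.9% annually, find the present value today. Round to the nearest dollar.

PV at t=7 (ordinary 12-year annuity): 30025 × a(12|0.039) = 30025 × 9.439764 = 283,428.9291
Discount back 7 years: 283,428.9291 × (1+0.039)^(−7) = 283,428.9291 × 0.765052 = 216,837.9751

A$216,838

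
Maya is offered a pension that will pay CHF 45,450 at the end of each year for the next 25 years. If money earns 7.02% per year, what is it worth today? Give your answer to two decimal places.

CHF 528,702.44

PV = 45450 × [1 − (1+0.0702)^(−25)] / 0.0702 = 45450 × 11.632617 = 528,702.4413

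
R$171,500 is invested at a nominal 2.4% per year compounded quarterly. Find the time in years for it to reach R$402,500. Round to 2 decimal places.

Periodic rate i = 0.024/4 = 0.006.
n = ln(402500/171500) / ln(1+0.006) = ln(2.34694) / 0.005982 = 142.6114 quarters
= 142.6114/4 years

35.65 years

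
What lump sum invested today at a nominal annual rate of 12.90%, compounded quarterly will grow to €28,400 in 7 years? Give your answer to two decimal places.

€11,677.27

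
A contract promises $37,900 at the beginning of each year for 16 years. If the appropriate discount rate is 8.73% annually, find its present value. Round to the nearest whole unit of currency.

$348,331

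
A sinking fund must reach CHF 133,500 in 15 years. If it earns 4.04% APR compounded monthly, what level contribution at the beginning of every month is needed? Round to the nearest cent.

CHF 538.90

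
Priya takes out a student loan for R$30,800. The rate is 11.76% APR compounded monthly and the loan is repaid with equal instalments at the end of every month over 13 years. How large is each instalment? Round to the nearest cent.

Periodic rate i = 0.1176/12 = 0.0098; n = 13 × 12 = 156 periods.
PMT = 30800 / ( [1 − (1+0.0098)^(−156)] / 0.0098 ) = 30800 / 79.753552 = 386.1897

R$386.19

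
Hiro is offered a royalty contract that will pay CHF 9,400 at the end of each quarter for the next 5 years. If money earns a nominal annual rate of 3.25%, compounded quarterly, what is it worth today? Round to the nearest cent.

CHF 172,873.93

Periodic rate i = 0.0325/4 = 0.008125; n = 5 × 4 = 20 periods.
PV = PMT · [1 − (1+i)^(−n)] / i = 9400 · 18.390844 = 172,873.9298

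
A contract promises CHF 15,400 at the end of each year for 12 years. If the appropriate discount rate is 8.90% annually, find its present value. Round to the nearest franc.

PV = PMT · [1 − (1+i)^(−n)] / i = 15400 · 7.196940 = 110,832.8811

CHF 110,833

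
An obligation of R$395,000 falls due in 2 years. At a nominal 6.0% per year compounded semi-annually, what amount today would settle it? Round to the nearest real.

R$350,952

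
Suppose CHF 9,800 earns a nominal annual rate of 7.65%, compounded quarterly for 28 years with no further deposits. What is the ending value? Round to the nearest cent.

Periodic rate i = 0.0765/4 = 0.019125; n = 28 × 4 = 112 periods.
9,800 × (1+0.019125)^112 = 9,800 × 8.345935 = 81,790.1628

CHF 81,790.16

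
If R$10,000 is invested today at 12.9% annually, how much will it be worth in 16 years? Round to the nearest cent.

FV = 10,000 × (1 + 0.129)^16 = 69,679.1864

R$69,679.19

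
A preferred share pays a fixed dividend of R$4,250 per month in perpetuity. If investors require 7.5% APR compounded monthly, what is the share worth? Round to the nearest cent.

Periodic rate i = 0.075/12 = 0.00625.
PV = PMT / i = 4250 / 0.00625 = 680,000.0000

R$680,000.00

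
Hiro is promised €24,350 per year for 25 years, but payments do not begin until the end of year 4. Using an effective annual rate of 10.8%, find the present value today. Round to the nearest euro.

PV at t=3 (ordinary 25-year annuity): 24350 × a(25|0.108) = 24350 × 8.546271 = 208,101.7046
PV₀ = 208,101.7046 / (1+0.108)^3 = 208,101.7046 / 1.360252 = 152,987.6439

€152,988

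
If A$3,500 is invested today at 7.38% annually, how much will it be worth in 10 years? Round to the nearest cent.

A$7,133.49

FV = 3,500 × (1 + 0.0738)^10 = 7,133.4897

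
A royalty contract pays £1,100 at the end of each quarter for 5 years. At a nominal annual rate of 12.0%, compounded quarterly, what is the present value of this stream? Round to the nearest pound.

£16,365

i = 0.12/4 = 0.03 per quarter; n = 5·4 = 20.
PV = 1100 × [1 − (1+0.03)^(−20)] / 0.03 = 1100 × 14.877475 = 16,365.2223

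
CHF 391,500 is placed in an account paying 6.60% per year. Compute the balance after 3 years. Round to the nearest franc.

FV = PV·(1+i)^n = 391,500 × 1.211355 = 474,245.6767

CHF 474,246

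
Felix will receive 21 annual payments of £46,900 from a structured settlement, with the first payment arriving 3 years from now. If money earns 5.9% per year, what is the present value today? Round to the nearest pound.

£496,135

PV at t=2 (ordinary 21-year annuity): 46900 × a(21|0.059) = 46900 × 11.863662 = 556,405.7615
PV₀ = 556,405.7615 / (1+0.059)^2 = 556,405.7615 / 1.121481 = 496,134.8088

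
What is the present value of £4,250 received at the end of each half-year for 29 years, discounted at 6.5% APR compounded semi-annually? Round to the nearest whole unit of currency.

£110,310

With 2 periods per year: i = 0.0325, n = 58.
PV = 4250 × [1 − (1+0.0325)^(−58)] / 0.0325 = 4250 × 25.955374 = 110,310.3406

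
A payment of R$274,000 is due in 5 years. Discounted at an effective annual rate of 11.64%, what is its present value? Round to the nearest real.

R$157,998

PV = 274,000 / (1 + 0.1164)^5 = 274,000 / 1.734200 = 157,997.9397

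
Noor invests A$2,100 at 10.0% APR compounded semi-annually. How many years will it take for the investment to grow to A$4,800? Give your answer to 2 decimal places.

Periodic rate i = 0.1/2 = 0.05.
n = ln(4800/2100) / ln(1+0.05) = ln(2.28571) / 0.048790 = 16.9435 half-years
= 16.9435/2 years

8.47 years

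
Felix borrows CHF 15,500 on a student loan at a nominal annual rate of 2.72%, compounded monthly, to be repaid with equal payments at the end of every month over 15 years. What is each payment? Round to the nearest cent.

CHF 104.97

i = 0.0272/12 = 0.00226667 per month; n = 15·12 = 180.
Annuity-PV factor = 147.667953; PMT = 15500 / 147.667953 = 104.9652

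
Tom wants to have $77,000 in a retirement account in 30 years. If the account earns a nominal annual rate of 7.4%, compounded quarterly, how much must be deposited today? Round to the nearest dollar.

$8,534

Periodic rate i = 0.074/4 = 0.0185; n = 30 × 4 = 120 periods.
PV = 77,000 / (1 + 0.0185)^120 = 77,000 / 9.022440 = 8,534.2768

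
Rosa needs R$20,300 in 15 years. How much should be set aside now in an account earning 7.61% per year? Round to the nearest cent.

PV = 20,300 / (1 + 0.0761)^15 = 20,300 / 3.004619 = 6,756.2633

R$6,756.26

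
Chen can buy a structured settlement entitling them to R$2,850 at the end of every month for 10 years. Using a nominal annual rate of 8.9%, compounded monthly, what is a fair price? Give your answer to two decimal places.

R$225,948.01

Periodic rate i = 0.089/12 = 0.00741667; n = 10 × 12 = 120 periods.
PV = 2850 × [1 − (1+0.00741667)^(−120)] / 0.00741667 = 2850 × 79.280004 = 225,948.0100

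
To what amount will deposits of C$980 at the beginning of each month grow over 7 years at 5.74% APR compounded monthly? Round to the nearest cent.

C$101,504.79

i = 0.0574/12 = 0.00478333 per month; n = 7·12 = 84.
FV = PMT · [(1+i)^n − 1] / i × (1+i) = 980 · 103.576315 = 101,504.7883
Payments are at the start of each period, so multiply by (1+i).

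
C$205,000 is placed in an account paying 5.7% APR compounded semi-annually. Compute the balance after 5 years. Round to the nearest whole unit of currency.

Periodic rate i = 0.057/2 = 0.0285; n = 5 × 2 = 10 periods.
FV = 205,000 × (1 + 0.0285)^10 = 271,516.8718

C$271,517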